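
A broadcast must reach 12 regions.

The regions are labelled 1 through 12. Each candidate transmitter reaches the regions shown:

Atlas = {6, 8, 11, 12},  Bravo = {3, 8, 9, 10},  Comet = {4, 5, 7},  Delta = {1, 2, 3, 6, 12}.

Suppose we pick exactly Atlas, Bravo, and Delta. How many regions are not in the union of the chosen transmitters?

Union of Atlas, Bravo, Delta = {1, 2, 3, 6, 8, 9, 10, 11, 12}.
Not covered: 4, 5, 7 — 3 regions.

3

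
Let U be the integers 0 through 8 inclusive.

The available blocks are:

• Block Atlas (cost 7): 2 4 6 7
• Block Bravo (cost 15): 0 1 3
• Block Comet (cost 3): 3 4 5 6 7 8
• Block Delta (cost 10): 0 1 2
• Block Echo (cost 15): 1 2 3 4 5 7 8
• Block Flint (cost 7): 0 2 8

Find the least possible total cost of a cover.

13

Comet, Delta together cover every item (Comet ∪ Delta = {0, 1, 2, 3, 4, 5, 6, 7, 8}); total cost 3 + 10 = 13.
No covering selection has total cost below 13.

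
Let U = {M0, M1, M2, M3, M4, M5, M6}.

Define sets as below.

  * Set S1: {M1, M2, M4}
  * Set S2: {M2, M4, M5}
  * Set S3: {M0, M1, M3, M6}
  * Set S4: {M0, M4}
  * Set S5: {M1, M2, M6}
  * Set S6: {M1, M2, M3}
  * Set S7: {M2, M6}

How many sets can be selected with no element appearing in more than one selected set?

2

S2, S3 are pairwise disjoint (S2={M2,M4,M5}; S3={M0,M1,M3,M6}).
Every remaining set overlaps one of these, and no 3 of the listed sets are pairwise disjoint, so 2 is the maximum.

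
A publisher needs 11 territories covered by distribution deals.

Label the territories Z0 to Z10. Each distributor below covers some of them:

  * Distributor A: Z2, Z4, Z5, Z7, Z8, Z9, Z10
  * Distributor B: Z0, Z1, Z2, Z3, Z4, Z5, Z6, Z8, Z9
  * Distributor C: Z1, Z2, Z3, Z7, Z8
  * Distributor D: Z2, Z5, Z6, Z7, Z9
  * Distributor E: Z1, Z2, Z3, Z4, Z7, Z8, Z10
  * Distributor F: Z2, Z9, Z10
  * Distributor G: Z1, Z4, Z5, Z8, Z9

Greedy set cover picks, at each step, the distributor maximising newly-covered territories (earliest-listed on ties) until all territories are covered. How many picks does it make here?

2

Greedy: pick B (covers 9 new) → pick A (covers 2 new). Total picks: 2.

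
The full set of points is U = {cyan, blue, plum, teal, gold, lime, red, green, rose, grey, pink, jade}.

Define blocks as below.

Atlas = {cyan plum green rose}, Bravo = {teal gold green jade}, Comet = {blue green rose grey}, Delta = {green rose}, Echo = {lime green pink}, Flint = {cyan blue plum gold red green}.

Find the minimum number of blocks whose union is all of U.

4

Bravo and Comet and Echo and Flint together: Bravo ∪ Comet ∪ Echo ∪ Flint = {cyan, blue, plum, teal, gold, lime, red, green, rose, grey, pink, jade} — every point is covered.
Only Flint contains red, so Flint is forced; the remaining 6 points need at least 3 more blocks (each remaining block adds at most 2) — so at least 4 blocks are needed, and 4 is optimal.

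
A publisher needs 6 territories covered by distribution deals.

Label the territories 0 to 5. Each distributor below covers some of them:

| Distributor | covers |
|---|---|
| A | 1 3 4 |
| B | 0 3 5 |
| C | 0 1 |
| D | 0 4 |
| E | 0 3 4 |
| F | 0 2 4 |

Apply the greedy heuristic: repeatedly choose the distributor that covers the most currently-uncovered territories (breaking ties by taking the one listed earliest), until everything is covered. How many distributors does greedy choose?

Greedy: pick A (covers 3 new) → pick B (covers 2 new) → pick F (covers 1 new). Total picks: 3.

3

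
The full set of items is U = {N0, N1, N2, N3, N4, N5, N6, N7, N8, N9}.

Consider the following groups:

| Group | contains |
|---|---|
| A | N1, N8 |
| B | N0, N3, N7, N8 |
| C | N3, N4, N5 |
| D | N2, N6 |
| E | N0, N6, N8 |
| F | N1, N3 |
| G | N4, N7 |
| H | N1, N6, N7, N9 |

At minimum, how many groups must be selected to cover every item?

B, C, D, and H cover everything between them: the union {N0, N1, N2, N3, N4, N5, N6, N7, N8, N9} is all of U.
No 3 of the 8 groups cover everything (all 56 combinations miss at least one item), so 4 is optimal.

4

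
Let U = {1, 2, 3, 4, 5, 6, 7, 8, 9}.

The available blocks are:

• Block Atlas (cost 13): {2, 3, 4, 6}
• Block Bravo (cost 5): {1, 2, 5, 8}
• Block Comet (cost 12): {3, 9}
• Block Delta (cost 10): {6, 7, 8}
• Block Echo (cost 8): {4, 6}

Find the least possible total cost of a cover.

35

Bravo, Comet, Delta, Echo together cover every item (Bravo ∪ Comet ∪ Delta ∪ Echo = {1, 2, 3, 4, 5, 6, 7, 8, 9}); total cost 5 + 12 + 10 + 8 = 35.
No covering selection has total cost below 35.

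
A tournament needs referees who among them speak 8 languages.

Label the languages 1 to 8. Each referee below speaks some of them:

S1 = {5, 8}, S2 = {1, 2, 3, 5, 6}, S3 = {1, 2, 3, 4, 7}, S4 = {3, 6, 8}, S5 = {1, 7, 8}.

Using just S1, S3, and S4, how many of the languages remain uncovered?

0

Union of S1, S3, S4 = {1, 2, 3, 4, 5, 6, 7, 8} — that's every language, so 0 are uncovered.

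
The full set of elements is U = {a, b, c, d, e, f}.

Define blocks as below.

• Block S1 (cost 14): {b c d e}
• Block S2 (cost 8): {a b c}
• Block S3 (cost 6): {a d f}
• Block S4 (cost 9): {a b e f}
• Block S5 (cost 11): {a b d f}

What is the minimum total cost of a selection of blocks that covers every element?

S1, S3 together cover every element (S1 ∪ S3 = {a, b, c, d, e, f}); total cost 14 + 6 = 20.
The greedy pick S3, S2, S4 costs 23; no covering selection beats 20.

20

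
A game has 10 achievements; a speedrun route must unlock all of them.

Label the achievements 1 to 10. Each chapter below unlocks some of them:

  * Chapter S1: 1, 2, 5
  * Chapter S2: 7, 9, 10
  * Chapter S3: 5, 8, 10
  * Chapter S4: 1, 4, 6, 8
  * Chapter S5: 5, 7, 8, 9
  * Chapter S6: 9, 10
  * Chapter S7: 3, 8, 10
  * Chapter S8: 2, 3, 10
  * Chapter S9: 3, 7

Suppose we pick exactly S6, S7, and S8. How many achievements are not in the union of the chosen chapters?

Union of S6, S7, S8 = {2, 3, 8, 9, 10}.
Not covered: 1, 4, 5, 6, 7 — 5 achievements.

5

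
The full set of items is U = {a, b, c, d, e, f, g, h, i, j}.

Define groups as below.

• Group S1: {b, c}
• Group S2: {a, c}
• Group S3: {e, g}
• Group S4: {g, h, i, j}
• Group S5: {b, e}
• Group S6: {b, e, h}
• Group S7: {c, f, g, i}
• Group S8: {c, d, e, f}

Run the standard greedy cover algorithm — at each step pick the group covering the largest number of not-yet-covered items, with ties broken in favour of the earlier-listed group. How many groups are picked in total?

4

Greedy: pick S4 (covers 4 new) → pick S8 (covers 4 new) → pick S1 (covers 1 new) → pick S2 (covers 1 new). Total picks: 4.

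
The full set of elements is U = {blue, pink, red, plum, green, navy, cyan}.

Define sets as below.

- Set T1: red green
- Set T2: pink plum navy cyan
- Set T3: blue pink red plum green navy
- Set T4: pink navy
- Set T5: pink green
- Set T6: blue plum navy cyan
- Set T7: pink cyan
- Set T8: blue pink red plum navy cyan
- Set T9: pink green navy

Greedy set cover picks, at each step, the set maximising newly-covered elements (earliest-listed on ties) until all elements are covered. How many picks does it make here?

Greedy: pick T3 (covers 6 new) → pick T2 (covers 1 new). Total picks: 2.

2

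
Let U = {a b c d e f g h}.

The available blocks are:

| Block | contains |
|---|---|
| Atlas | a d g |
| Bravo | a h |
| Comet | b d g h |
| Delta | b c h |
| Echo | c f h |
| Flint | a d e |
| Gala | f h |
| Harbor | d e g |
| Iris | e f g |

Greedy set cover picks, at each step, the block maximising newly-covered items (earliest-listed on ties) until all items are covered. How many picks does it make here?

Greedy: pick Comet (covers 4 new) → pick Echo (covers 2 new) → pick Flint (covers 2 new). Total picks: 3.

3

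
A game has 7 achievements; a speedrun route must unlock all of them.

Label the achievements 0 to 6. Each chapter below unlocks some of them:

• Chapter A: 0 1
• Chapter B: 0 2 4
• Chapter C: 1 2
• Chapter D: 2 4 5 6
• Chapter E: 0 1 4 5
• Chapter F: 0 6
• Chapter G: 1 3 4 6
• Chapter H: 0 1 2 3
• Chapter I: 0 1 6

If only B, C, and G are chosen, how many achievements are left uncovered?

1

Union of B, C, G = {0, 1, 2, 3, 4, 6}.
Not covered: 5 — 1 achievement.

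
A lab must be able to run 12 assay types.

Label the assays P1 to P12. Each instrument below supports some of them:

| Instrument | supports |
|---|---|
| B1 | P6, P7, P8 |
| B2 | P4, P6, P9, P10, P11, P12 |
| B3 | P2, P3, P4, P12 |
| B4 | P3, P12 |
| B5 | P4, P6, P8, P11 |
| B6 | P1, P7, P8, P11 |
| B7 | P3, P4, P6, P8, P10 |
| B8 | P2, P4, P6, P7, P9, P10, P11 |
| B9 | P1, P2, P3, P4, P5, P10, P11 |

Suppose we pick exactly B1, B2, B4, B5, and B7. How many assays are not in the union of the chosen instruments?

Union of B1, B2, B4, B5, B7 = {P3, P4, P6, P7, P8, P9, P10, P11, P12}.
Not covered: P1, P2, P5 — 3 assays.

3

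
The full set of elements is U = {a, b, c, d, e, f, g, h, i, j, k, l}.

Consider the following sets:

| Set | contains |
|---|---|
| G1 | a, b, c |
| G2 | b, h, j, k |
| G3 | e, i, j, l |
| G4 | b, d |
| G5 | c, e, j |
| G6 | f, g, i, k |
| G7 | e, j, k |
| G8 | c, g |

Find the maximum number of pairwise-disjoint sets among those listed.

3

G4, G7, G8 are pairwise disjoint (G4={b,d}; G7={e,j,k}; G8={c,g}).
Every remaining set overlaps one of these, and no 4 of the listed sets are pairwise disjoint, so 3 is the maximum.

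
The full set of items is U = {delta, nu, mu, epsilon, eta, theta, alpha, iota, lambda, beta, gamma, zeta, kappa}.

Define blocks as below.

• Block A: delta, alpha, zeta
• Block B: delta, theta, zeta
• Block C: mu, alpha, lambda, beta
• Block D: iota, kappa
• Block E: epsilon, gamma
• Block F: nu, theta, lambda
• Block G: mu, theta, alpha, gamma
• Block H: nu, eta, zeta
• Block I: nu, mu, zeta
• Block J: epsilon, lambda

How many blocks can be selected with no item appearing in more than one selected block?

4

A, D, E, F are pairwise disjoint (A={delta,alpha,zeta}; D={iota,kappa}; E={epsilon,gamma}; F={nu,theta,lambda}).
Every remaining block overlaps one of these, and no 5 of the listed blocks are pairwise disjoint, so 4 is the maximum.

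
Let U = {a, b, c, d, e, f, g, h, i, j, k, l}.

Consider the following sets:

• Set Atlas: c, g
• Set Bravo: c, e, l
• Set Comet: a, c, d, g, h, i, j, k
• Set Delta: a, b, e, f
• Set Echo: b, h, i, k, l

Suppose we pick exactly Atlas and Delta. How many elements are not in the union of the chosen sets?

Union of Atlas, Delta = {a, b, c, e, f, g}.
Not covered: d, h, i, j, k, l — 6 elements.

6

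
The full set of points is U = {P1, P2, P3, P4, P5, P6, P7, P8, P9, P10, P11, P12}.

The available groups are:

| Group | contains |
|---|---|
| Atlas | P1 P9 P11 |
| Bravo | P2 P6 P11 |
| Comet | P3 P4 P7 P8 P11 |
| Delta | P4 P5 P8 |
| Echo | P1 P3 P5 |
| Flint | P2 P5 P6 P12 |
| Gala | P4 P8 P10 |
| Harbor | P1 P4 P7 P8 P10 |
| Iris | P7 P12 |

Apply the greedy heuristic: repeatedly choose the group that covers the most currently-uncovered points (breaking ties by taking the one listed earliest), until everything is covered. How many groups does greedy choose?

4

Greedy: pick Comet (covers 5 new) → pick Flint (covers 4 new) → pick Atlas (covers 2 new) → pick Gala (covers 1 new). Total picks: 4.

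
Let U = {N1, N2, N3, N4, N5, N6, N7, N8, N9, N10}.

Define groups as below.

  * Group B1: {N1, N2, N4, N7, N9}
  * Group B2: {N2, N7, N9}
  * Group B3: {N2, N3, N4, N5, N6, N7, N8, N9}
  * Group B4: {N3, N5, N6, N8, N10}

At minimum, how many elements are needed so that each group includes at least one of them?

The 2 elements {N5, N7} hit every group.
The groups B2, B4 are pairwise disjoint, so any hitting set needs a separate element for each — at least 2. Hence 2 is optimal.

2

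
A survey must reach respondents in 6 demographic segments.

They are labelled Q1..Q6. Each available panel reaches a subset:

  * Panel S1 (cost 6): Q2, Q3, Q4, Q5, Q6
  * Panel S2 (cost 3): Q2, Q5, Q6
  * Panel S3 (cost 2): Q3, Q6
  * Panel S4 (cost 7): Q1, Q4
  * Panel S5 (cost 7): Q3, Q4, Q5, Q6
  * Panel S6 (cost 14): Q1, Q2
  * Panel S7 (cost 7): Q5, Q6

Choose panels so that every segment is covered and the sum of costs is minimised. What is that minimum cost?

12

S2, S3, S4 together cover every segment (S2 ∪ S3 ∪ S4 = {Q1, Q2, Q3, Q4, Q5, Q6}); total cost 3 + 2 + 7 = 12.
No covering selection has total cost below 12.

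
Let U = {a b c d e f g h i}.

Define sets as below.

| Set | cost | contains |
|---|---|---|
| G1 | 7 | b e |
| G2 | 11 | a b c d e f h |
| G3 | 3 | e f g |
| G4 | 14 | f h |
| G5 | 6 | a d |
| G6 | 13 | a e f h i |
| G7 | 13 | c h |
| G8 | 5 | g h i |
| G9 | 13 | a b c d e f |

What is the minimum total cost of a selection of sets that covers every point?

16

G2, G8 together cover every point (G2 ∪ G8 = {a, b, c, d, e, f, g, h, i}); total cost 11 + 5 = 16.
The greedy pick G3, G2, G8 costs 19; no covering selection beats 16.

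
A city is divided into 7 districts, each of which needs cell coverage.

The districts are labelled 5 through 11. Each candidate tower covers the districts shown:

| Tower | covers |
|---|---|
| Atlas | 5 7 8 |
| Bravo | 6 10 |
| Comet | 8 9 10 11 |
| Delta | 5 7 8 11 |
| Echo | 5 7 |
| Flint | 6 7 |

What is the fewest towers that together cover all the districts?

3

Atlas and Bravo and Comet together: Atlas ∪ Bravo ∪ Comet = {5, 6, 7, 8, 9, 10, 11} — every district is covered.
Only Comet contains 9, so Comet is forced; the remaining 3 districts need at least 2 more towers (each remaining tower adds at most 2) — so at least 3 towers are needed, and 3 is optimal.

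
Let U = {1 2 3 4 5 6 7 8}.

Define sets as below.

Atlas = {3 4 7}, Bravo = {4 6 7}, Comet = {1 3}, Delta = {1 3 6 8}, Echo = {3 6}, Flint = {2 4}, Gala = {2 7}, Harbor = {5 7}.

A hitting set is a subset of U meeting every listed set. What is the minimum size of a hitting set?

3

Take H = {3, 4, 7}. Each listed set contains at least one of these, so H is a hitting set of size 3.
The sets Echo, Flint, Harbor are pairwise disjoint, so any hitting set needs a separate item for each — at least 3. Hence 3 is optimal.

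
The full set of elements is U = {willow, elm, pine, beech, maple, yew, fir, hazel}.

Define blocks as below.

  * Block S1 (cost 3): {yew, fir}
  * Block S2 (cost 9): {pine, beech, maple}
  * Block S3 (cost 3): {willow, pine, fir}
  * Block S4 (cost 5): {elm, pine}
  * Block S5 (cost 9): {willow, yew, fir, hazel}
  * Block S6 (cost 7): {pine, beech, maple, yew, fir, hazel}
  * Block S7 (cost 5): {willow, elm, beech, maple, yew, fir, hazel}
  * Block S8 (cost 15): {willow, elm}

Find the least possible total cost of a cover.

8

S3, S7 together cover every element (S3 ∪ S7 = {willow, elm, pine, beech, maple, yew, fir, hazel}); total cost 3 + 5 = 8.
No covering selection has total cost below 8.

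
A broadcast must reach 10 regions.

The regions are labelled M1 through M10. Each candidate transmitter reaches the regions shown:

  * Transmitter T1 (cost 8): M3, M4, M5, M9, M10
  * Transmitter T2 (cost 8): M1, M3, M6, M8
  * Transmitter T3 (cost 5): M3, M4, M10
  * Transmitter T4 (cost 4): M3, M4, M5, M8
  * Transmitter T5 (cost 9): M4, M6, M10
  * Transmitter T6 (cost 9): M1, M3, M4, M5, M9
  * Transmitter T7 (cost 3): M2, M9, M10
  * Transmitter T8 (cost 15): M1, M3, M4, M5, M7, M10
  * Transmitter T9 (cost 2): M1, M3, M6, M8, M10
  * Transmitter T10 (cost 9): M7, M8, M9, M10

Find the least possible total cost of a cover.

18

T4, T7, T9, T10 together cover every region (T4 ∪ T7 ∪ T9 ∪ T10 = {M1, M2, M3, M4, M5, M6, M7, M8, M9, M10}); total cost 4 + 3 + 2 + 9 = 18.
No covering selection has total cost below 18.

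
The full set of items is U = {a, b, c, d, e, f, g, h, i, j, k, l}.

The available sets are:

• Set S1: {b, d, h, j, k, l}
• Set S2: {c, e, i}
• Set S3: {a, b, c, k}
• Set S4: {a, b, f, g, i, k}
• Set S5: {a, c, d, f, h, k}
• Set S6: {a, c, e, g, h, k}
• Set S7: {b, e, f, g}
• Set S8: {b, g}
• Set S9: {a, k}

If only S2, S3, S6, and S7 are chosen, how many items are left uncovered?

3

Union of S2, S3, S6, S7 = {a, b, c, e, f, g, h, i, k}.
Not covered: d, j, l — 3 items.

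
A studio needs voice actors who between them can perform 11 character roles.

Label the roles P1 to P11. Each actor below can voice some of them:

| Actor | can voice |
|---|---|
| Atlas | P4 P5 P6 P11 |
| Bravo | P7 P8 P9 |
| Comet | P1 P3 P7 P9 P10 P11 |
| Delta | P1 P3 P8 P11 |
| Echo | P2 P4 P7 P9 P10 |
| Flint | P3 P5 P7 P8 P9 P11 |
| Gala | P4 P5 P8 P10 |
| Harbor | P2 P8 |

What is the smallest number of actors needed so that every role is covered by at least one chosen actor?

3

Atlas and Delta and Echo together: Atlas ∪ Delta ∪ Echo = {P1, P2, P3, P4, P5, P6, P7, P8, P9, P10, P11} — every role is covered.
Only Atlas contains P6, so Atlas is forced; the remaining 7 roles need at least 2 more actors (each remaining actor adds at most 5) — so at least 3 actors are needed, and 3 is optimal.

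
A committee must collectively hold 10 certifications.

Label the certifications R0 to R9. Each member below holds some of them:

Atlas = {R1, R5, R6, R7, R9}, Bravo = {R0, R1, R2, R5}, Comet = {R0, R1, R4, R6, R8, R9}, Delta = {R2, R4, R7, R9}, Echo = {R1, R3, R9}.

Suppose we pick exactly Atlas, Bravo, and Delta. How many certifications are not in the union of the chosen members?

2

Union of Atlas, Bravo, Delta = {R0, R1, R2, R4, R5, R6, R7, R9}.
Not covered: R3, R8 — 2 certifications.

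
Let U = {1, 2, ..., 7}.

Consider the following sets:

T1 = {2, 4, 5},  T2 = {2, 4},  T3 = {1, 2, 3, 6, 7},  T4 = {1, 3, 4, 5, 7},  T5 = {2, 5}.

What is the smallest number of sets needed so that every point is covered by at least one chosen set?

Take {T1, T3}. Their union is {1, 2, 3, 4, 5, 6, 7}, which is all 7 points.
No single set has all 7 points (the largest, T3, has 5), so 2 is optimal.

2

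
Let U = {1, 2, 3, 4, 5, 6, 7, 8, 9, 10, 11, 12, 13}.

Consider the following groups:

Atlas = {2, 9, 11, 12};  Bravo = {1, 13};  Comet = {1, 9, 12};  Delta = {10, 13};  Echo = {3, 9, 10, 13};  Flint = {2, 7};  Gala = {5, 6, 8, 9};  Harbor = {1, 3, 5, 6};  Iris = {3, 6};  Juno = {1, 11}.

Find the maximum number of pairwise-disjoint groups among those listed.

Delta, Flint, Gala, Juno are pairwise disjoint (Delta={10,13}; Flint={2,7}; Gala={5,6,8,9}; Juno={1,11}).
Every remaining group overlaps one of these, and no 5 of the listed groups are pairwise disjoint, so 4 is the maximum.

4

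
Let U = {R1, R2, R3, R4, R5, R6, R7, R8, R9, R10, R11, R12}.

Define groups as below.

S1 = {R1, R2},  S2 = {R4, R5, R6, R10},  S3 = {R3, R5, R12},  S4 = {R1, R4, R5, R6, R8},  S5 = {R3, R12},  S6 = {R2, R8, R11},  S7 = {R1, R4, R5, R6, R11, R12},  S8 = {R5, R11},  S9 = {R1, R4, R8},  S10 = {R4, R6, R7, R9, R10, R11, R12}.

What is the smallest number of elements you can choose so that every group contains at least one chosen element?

The 4 elements {R2, R4, R11, R12} hit every group.
No choice of 3 elements meets every group, so 4 is the minimum.

4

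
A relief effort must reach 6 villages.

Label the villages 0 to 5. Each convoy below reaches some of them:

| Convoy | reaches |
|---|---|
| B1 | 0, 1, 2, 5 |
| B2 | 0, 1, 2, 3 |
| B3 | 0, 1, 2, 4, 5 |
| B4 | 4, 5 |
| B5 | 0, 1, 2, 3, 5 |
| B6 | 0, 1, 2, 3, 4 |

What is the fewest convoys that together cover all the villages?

2

B4 and B5 together: B4 ∪ B5 = {0, 1, 2, 3, 4, 5} — every village is covered.
No single convoy has all 6 villages (the largest, B3, has 5), so 2 is optimal.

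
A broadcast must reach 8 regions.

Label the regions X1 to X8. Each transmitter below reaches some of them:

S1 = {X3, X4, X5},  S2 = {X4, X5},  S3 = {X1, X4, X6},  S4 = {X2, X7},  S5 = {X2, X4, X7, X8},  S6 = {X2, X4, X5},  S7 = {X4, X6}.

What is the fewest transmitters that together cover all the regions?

Take {S1, S3, S5}. Their union is {X1, X2, X3, X4, X5, X6, X7, X8}, which is all 8 regions.
Only S3 contains X1, so S3 is forced; the remaining 5 regions need at least 2 more transmitters (each remaining transmitter adds at most 3) — so at least 3 transmitters are needed, and 3 is optimal.

3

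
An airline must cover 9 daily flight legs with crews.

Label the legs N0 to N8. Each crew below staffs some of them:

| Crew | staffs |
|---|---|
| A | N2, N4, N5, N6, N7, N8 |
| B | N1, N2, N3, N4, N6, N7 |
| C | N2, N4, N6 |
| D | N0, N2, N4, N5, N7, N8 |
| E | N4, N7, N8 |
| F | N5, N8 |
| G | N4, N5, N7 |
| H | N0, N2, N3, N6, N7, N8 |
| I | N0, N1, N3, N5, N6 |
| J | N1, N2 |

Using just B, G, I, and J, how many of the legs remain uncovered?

Union of B, G, I, J = {N0, N1, N2, N3, N4, N5, N6, N7}.
Not covered: N8 — 1 leg.

1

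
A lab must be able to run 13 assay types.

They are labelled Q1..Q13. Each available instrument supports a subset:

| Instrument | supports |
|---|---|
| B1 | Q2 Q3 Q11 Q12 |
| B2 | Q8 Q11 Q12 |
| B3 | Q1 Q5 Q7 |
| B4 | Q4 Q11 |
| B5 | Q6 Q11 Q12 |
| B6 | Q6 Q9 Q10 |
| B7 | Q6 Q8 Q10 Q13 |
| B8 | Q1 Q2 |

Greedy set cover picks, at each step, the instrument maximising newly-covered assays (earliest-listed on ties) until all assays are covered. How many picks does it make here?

Greedy: pick B1 (covers 4 new) → pick B7 (covers 4 new) → pick B3 (covers 3 new) → pick B4 (covers 1 new) → pick B6 (covers 1 new). Total picks: 5.

5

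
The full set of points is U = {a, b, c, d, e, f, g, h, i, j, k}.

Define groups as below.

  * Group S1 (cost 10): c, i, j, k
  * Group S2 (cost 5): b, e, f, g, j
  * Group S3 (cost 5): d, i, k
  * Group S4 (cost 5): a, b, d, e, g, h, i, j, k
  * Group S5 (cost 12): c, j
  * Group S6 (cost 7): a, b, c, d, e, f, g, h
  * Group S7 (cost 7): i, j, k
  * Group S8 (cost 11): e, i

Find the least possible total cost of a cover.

S4, S6 together cover every point (S4 ∪ S6 = {a, b, c, d, e, f, g, h, i, j, k}); total cost 5 + 7 = 12.
No covering selection has total cost below 12.

12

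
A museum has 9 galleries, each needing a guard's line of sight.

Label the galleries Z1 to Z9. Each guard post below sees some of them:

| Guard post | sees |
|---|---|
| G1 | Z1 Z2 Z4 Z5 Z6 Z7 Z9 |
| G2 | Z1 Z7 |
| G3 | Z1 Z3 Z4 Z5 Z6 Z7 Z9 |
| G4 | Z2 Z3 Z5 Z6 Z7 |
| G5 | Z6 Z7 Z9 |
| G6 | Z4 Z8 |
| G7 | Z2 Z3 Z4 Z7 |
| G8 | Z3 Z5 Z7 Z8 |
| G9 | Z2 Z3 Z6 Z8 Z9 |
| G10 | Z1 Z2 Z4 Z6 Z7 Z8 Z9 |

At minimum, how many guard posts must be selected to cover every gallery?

G3 and G9 together: G3 ∪ G9 = {Z1, Z2, Z3, Z4, Z5, Z6, Z7, Z8, Z9} — every gallery is covered.
No single guard post has all 9 galleries (the largest, G1, has 7), so 2 is optimal.

2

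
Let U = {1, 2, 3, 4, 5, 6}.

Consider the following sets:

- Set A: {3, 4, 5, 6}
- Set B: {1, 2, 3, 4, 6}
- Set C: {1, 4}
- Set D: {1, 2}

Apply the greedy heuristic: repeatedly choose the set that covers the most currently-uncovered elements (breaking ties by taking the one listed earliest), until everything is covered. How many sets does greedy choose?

2

Greedy: pick B (covers 5 new) → pick A (covers 1 new). Total picks: 2.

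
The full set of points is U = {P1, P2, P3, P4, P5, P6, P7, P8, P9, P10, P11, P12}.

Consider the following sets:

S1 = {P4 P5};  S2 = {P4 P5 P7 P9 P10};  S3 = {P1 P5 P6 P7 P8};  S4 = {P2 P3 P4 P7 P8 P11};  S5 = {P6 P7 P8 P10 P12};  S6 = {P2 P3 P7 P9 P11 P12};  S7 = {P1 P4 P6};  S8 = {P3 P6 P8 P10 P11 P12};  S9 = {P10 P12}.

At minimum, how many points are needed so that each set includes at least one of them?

Take H = {P4, P8, P12}. Each listed set contains at least one of these, so H is a hitting set of size 3.
No choice of 2 points meets every set, so 3 is the minimum.

3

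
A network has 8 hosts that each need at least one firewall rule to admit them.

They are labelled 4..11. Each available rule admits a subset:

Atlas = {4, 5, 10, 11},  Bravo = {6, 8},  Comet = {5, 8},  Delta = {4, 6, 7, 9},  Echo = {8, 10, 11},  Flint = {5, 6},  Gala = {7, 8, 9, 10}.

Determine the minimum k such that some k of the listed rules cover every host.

Comet and Delta and Echo together: Comet ∪ Delta ∪ Echo = {4, 5, 6, 7, 8, 9, 10, 11} — every host is covered.
No 2 of the 7 rules cover everything (all 21 combinations miss at least one host), so 3 is optimal.

3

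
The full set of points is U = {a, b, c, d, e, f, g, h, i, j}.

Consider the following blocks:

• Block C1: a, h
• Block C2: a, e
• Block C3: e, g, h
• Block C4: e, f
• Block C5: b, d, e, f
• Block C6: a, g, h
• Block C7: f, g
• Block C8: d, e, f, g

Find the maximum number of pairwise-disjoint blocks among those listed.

C1, C5 are pairwise disjoint (C1={a,h}; C5={b,d,e,f}).
Every remaining block overlaps one of these, and no 3 of the listed blocks are pairwise disjoint, so 2 is the maximum.

2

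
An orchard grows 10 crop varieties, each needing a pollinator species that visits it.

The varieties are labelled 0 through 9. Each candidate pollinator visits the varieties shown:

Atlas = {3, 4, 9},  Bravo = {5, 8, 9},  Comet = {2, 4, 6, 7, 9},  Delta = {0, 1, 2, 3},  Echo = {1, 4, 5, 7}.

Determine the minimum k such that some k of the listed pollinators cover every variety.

Take {Bravo, Comet, Delta}. Their union is {0, 1, 2, 3, 4, 5, 6, 7, 8, 9}, which is all 10 varieties.
Only Delta contains 0, so Delta is forced; the remaining 6 varieties need at least 2 more pollinators (each remaining pollinator adds at most 4) — so at least 3 pollinators are needed, and 3 is optimal.

3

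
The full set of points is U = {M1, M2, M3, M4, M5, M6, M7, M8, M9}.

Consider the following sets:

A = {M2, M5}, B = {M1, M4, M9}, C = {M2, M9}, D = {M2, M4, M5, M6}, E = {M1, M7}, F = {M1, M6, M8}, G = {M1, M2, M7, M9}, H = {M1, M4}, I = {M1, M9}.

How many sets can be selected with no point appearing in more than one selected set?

2

A, H are pairwise disjoint (A={M2,M5}; H={M1,M4}).
Every remaining set overlaps one of these, and no 3 of the listed sets are pairwise disjoint, so 2 is the maximum.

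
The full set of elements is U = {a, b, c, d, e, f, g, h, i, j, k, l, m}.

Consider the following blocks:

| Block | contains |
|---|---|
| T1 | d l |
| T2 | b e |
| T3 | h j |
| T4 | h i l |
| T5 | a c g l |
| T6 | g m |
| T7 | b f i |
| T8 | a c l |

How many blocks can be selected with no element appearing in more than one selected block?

T2, T3, T6, T8 are pairwise disjoint (T2={b,e}; T3={h,j}; T6={g,m}; T8={a,c,l}).
Every remaining block overlaps one of these, and no 5 of the listed blocks are pairwise disjoint, so 4 is the maximum.

4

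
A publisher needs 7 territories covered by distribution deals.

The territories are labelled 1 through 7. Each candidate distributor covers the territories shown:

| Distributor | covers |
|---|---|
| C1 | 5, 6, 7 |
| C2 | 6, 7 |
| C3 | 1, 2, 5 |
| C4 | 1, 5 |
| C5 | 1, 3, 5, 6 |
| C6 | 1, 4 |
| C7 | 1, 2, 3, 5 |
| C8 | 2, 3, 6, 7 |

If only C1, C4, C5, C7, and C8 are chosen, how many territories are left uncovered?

1

Union of C1, C4, C5, C7, C8 = {1, 2, 3, 5, 6, 7}.
Not covered: 4 — 1 territory.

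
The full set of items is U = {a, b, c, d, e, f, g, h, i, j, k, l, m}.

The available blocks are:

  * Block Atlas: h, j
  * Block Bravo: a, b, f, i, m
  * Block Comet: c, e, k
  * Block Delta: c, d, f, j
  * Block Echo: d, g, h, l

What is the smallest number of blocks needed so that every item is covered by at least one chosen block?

Bravo and Comet and Delta and Echo together: Bravo ∪ Comet ∪ Delta ∪ Echo = {a, b, c, d, e, f, g, h, i, j, k, l, m} — every item is covered.
No 3 of the 5 blocks cover everything (all 10 combinations miss at least one item), so 4 is optimal.

4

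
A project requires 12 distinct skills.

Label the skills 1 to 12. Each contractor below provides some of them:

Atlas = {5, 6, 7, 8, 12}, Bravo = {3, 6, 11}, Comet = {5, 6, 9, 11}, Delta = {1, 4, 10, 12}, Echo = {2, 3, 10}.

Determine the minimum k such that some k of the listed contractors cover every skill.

Atlas and Comet and Delta and Echo together: Atlas ∪ Comet ∪ Delta ∪ Echo = {1, 2, 3, 4, 5, 6, 7, 8, 9, 10, 11, 12} — every skill is covered.
Only Atlas contains 7, so Atlas is forced; the remaining 7 skills need at least 3 more contractors (each remaining contractor adds at most 3) — so at least 4 contractors are needed, and 4 is optimal.

4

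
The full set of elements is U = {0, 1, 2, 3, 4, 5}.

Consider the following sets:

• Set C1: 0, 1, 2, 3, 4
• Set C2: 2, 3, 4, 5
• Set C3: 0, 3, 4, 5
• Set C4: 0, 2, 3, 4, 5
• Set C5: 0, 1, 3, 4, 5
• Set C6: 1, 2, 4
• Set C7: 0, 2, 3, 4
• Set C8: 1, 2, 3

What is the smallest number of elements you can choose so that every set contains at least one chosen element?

2

Take H = {2, 5}. Each listed set contains at least one of these, so H is a hitting set of size 2.
No single element lies in every set, so at least 2 are needed and 2 is optimal.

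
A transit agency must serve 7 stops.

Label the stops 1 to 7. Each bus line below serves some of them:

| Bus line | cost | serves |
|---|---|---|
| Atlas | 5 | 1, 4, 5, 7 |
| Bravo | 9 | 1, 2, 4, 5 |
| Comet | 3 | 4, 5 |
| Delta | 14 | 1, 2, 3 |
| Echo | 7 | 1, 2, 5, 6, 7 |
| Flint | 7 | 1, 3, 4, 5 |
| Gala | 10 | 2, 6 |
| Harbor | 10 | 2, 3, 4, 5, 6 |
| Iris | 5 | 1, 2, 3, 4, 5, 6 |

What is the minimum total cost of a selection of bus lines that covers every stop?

Atlas, Iris together cover every stop (Atlas ∪ Iris = {1, 2, 3, 4, 5, 6, 7}); total cost 5 + 5 = 10.
No covering selection has total cost below 10.

10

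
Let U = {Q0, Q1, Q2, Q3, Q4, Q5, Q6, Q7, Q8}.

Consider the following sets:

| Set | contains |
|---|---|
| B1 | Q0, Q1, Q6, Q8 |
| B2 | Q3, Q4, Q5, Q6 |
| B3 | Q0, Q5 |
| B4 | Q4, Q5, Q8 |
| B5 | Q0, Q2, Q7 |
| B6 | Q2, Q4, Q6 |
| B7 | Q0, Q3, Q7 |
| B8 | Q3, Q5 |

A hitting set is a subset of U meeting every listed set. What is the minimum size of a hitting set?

3

H = {Q0, Q4, Q5} meets every set (each contains at least one member of H), and |H| = 3.
No choice of 2 items meets every set, so 3 is the minimum.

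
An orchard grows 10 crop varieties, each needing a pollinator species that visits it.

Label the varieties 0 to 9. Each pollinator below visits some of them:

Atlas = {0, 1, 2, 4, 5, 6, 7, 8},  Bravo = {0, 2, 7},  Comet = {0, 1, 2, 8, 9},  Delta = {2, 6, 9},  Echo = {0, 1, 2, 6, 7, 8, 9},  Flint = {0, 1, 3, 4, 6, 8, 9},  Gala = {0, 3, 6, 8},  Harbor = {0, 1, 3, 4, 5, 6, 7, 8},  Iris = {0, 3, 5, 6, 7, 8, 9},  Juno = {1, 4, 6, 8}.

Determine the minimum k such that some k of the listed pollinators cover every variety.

Comet and Harbor together: Comet ∪ Harbor = {0, 1, 2, 3, 4, 5, 6, 7, 8, 9} — every variety is covered.
No single pollinator has all 10 varieties (the largest, Atlas, has 8), so 2 is optimal.

2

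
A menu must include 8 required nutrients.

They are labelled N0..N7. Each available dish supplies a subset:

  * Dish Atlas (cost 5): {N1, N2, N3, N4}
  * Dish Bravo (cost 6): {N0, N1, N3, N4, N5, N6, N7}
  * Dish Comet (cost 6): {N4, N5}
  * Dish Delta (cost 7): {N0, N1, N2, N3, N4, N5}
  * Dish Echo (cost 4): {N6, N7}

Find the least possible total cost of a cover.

11

Delta, Echo together cover every nutrient (Delta ∪ Echo = {N0, N1, N2, N3, N4, N5, N6, N7}); total cost 7 + 4 = 11.
No covering selection has total cost below 11.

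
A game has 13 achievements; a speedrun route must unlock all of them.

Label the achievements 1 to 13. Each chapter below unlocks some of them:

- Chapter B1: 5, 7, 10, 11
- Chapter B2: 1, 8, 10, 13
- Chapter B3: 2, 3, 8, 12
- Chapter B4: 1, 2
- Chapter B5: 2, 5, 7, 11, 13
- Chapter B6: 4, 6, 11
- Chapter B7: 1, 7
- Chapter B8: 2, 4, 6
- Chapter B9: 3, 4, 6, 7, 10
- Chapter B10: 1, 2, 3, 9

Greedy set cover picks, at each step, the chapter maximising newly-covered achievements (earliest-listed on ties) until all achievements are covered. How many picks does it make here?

5

Greedy: pick B5 (covers 5 new) → pick B9 (covers 4 new) → pick B2 (covers 2 new) → pick B3 (covers 1 new) → pick B10 (covers 1 new). Total picks: 5.
(The true minimum cover uses only 4 chapters, so greedy is not optimal here.)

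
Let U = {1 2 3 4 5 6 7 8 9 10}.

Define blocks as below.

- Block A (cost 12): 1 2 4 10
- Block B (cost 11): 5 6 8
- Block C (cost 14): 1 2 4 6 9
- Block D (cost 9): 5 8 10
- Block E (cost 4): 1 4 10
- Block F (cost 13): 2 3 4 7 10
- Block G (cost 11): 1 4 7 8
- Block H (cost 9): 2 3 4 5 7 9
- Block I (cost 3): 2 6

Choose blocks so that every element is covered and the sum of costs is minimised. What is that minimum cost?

B, E, H together cover every element (B ∪ E ∪ H = {1, 2, 3, 4, 5, 6, 7, 8, 9, 10}); total cost 11 + 4 + 9 = 24.
The greedy pick E, I, H, D costs 25; no covering selection beats 24.

24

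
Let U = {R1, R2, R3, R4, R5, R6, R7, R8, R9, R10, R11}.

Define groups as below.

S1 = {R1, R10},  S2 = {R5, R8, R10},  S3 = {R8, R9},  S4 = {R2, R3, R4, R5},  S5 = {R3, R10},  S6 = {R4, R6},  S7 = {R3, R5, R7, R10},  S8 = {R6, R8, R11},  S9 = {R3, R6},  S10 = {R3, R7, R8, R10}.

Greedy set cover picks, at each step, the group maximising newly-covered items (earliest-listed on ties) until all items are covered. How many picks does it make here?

5

Greedy: pick S4 (covers 4 new) → pick S8 (covers 3 new) → pick S1 (covers 2 new) → pick S3 (covers 1 new) → pick S7 (covers 1 new). Total picks: 5.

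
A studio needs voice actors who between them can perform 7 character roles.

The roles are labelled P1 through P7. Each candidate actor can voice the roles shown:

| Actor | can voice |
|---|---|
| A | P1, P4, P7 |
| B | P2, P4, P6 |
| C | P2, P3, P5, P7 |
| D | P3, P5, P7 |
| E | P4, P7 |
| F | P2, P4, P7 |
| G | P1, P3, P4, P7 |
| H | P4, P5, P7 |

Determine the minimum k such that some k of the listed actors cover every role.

B and D and G together: B ∪ D ∪ G = {P1, P2, P3, P4, P5, P6, P7} — every role is covered.
Only B contains P6, so B is forced; the remaining 4 roles need at least 2 more actors (each remaining actor adds at most 3) — so at least 3 actors are needed, and 3 is optimal.

3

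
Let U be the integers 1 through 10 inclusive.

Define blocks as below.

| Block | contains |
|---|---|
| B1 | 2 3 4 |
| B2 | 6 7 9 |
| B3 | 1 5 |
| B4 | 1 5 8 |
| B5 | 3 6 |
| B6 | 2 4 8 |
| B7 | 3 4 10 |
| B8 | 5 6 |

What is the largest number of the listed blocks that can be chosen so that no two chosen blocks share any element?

B1, B2, B3 are pairwise disjoint (B1={2,3,4}; B2={6,7,9}; B3={1,5}).
Every remaining block overlaps one of these, and no 4 of the listed blocks are pairwise disjoint, so 3 is the maximum.

3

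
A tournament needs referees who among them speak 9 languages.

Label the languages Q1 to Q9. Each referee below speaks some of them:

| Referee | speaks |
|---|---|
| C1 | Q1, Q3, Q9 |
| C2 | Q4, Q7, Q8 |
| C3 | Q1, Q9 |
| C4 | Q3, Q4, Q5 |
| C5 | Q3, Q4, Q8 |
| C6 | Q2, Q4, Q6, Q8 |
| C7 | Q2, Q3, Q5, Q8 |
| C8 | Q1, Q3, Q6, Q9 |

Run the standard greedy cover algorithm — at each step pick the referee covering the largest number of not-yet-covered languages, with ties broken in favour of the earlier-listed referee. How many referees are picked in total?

4

Greedy: pick C6 (covers 4 new) → pick C1 (covers 3 new) → pick C2 (covers 1 new) → pick C4 (covers 1 new). Total picks: 4.
(The true minimum cover uses only 3 referees, so greedy is not optimal here.)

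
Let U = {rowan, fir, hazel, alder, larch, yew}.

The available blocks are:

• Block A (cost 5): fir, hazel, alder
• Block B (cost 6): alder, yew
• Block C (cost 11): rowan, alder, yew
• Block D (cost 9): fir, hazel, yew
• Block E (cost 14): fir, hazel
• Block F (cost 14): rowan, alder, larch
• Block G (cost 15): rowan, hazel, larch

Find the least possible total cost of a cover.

23

D, F together cover every point (D ∪ F = {rowan, fir, hazel, alder, larch, yew}); total cost 9 + 14 = 23.
The greedy pick A, C, F costs 30; no covering selection beats 23.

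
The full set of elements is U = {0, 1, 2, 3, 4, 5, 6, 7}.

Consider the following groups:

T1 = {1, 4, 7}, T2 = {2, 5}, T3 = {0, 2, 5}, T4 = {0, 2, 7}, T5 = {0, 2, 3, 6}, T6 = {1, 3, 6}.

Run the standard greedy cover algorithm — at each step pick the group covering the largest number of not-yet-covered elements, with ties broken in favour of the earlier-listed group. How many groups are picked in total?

3

Greedy: pick T5 (covers 4 new) → pick T1 (covers 3 new) → pick T2 (covers 1 new). Total picks: 3.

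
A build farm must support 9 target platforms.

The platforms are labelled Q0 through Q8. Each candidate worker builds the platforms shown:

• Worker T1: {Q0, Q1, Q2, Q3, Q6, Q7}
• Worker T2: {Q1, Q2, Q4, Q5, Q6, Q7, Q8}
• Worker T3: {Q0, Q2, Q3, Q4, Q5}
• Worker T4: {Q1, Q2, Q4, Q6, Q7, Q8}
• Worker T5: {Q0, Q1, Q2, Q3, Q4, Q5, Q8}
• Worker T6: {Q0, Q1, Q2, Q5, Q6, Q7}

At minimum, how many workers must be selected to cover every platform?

Take {T1, T5}. Their union is {Q0, Q1, Q2, Q3, Q4, Q5, Q6, Q7, Q8}, which is all 9 platforms.
No single worker has all 9 platforms (the largest, T2, has 7), so 2 is optimal.

2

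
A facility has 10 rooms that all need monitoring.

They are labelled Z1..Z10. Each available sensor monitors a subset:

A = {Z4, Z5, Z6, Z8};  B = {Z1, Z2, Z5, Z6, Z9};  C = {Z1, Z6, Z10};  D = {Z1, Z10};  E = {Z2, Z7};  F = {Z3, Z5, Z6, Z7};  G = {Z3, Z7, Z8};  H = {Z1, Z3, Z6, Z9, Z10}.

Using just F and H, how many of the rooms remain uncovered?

3

Union of F, H = {Z1, Z3, Z5, Z6, Z7, Z9, Z10}.
Not covered: Z2, Z4, Z8 — 3 rooms.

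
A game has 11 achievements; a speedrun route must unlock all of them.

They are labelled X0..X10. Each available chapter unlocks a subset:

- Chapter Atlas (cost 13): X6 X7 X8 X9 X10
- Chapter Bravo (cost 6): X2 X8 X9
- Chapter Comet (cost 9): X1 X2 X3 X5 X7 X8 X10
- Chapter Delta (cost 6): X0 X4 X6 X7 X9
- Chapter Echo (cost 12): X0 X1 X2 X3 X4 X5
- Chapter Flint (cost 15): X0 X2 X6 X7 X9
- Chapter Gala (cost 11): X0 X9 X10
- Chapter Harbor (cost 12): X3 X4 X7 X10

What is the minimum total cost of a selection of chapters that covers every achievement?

15

Comet, Delta together cover every achievement (Comet ∪ Delta = {X0, X1, X2, X3, X4, X5, X6, X7, X8, X9, X10}); total cost 9 + 6 = 15.
No covering selection has total cost below 15.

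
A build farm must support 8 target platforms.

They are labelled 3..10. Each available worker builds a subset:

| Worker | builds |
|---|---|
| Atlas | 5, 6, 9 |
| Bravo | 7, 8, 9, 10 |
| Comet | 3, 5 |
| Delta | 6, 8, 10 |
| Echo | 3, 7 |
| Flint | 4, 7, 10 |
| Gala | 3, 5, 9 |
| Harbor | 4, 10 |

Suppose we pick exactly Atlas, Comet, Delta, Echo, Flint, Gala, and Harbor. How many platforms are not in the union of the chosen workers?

0

Union of Atlas, Comet, Delta, Echo, Flint, Gala, Harbor = {3, 4, 5, 6, 7, 8, 9, 10} — that's every platform, so 0 are uncovered.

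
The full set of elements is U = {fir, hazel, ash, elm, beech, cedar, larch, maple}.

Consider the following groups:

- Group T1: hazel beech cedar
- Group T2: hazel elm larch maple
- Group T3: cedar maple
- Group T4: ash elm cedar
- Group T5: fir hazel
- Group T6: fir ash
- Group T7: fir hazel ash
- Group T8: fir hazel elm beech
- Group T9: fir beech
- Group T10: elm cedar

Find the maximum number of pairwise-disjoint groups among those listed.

T2, T9 are pairwise disjoint (T2={hazel,elm,larch,maple}; T9={fir,beech}).
Every remaining group overlaps one of these, and no 3 of the listed groups are pairwise disjoint, so 2 is the maximum.

2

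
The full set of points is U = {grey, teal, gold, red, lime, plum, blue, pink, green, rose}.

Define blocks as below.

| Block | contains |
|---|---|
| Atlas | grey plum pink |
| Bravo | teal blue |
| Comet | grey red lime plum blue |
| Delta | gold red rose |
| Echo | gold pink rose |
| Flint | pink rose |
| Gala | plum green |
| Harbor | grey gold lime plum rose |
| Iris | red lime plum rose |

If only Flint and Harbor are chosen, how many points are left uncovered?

Union of Flint, Harbor = {grey, gold, lime, plum, pink, rose}.
Not covered: teal, red, blue, green — 4 points.

4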